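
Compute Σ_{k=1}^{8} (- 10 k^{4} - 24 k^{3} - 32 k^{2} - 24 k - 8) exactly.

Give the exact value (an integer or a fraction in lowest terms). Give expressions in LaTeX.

Σ = -126280

r(k) = (5*k**4 + 32*k**3 + 82*k**2 + 100*k + 49)/(5*k**4 + 12*k**3 + 16*k**2 + 12*k + 4) after simplifying.
A = 1, B = 1, C = k**4 + 12*k**3/5 + 16*k**2/5 + 12*k/5 + 4/5.
Set up (1)·f(k+1) − (1)·f(k) − (k**4 + 12*k**3/5 + 16*k**2/5 + 12*k/5 + 4/5) = 0.
Degrees (0,0,4) ⇒ d ≤ 5.
A polynomial solution: f(k) = k*(2*k**4 + k**3 + 2*k**2 + 2*k + 1)/10.
Certificate R = B(k−1)f/C = k*(2*k**4 + k**3 + 2*k**2 + 2*k + 1)/(2*(5*k**4 + 12*k**3 + 16*k**2 + 12*k + 4)) gives s_k = k*(-2*k**4 - k**3 - 2*k**2 - 2*k - 1).
Δs = -10*k**4 - 24*k**3 - 32*k**2 - 24*k - 8, as required.
Sum = s_(9) − s_(1); s_(9) = -126288, s_(1) = -8 ⇒ -126280.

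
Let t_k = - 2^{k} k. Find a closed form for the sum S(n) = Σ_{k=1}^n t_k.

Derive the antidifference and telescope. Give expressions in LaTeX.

Step 1: r(k) = 2 + 2/k.
A = 2, B = 1, C = k.
Solve (2)·f(k+1) − (1)·f(k) = k.
From deg A=0, deg B=0, deg C=1: d=1.
A polynomial solution: f(k) = k - 2.
Get s_k = R·t_k = 2**k*(2 - k) with R(k) = B(k−1)f(k)/C(k) = (k - 2)/k.
s_(k+1) − s_k = -2**k*k = t_k.
s_(n+1) = 2**(n + 1)*(1 - n) and s_(1) = 2, so S(n) = -2*2**n*n + 2*2**n - 2.

S(n) = - 2 \cdot 2^{n} n + 2 \cdot 2^{n} - 2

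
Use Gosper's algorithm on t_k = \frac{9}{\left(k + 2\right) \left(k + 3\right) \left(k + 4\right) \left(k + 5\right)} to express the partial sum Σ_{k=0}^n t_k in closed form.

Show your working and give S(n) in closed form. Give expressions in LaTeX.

S(n) = \frac{n^{3} + 12 n^{2} + 47 n + 36}{8 \left(n^{3} + 12 n^{2} + 47 n + 60\right)}

Compute t_(k+1)/t_k: get (k + 2)/(k + 6).
Normal form (A,B,C) = (k + 2, k + 6, 1).
Need (k + 2)·f(k+1) − (k + 5)·f(k) = 1.
Degrees (1,1,0) ⇒ d ≤ 3.
Match coefficients ⇒ f(k) = k*(k**2 + 9*k + 26)/72.
Get s_k = R·t_k = k*(k**2 + 9*k + 26)/(8*(k + 2)*(k + 3)*(k + 4)) with R(k) = B(k−1)f(k)/C(k) = k*(k + 5)*(k**2 + 9*k + 26)/72.
Check: Δs_k = 9/(k**4 + 14*k**3 + 71*k**2 + 154*k + 120). ✓
Evaluate: s_(n+1) = (n**3 + 12*n**2 + 47*n + 36)/(8*(n**3 + 12*n**2 + 47*n + 60)); subtract s_(0) = 0 ⇒ S(n) = (n**3 + 12*n**2 + 47*n + 36)/(8*(n**3 + 12*n**2 + 47*n + 60)).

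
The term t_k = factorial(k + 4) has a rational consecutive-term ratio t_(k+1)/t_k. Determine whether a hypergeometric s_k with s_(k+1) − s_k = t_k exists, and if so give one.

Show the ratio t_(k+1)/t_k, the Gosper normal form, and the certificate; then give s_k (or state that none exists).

r(k) = k + 5 after simplifying.
So A=k + 5 and B=1, with C=1.
Solve (k + 5)·f(k+1) − (1)·f(k) = 1.
d = -1 from the (1,0,0) case.
Negative degree bound (-1): no f exists, t_k not Gosper-summable.

none (Gosper's algorithm certifies no s_k)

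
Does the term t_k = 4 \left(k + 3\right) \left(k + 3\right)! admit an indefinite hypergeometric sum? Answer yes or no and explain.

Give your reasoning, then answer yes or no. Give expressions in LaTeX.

Yes. s_k = 4 \left(k + 3\right)!.

The ratio is (k + 4)**2/(k + 3).
Take A(k)=k + 4, B(k)=1, C(k)=k + 3.
f must satisfy (k + 4)·f(k+1) − (1)·f(k) = k + 3.
deg f ≤ 0 (via 1,0,1).
Coefficient equations give f(k) = 1.
So s_k = (B(k−1)f/C)·t_k = (1/(k + 3))·t_k = 4*factorial(k + 3).
s_(k+1) − s_k = 4*(k + 3)*factorial(k + 3) = t_k.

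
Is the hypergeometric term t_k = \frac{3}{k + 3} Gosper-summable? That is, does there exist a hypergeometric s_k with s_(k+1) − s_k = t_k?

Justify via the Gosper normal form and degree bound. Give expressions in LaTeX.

Step 1: r(k) = (k + 3)/(k + 4).
Take A(k)=k + 3, B(k)=k + 4, C(k)=1.
Need (k + 3)·f(k+1) − (k + 3)·f(k) = 1.
Bound: deg f ≤ 0.
Generic f = c0 gives residual -1; -1 = 0 cannot hold, so t_k is not Gosper-summable.

No — t_k has no hypergeometric antidifference.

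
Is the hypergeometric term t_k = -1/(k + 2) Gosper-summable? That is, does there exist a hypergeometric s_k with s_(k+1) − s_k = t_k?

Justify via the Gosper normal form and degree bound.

r(k) = (k + 2)/(k + 3) after simplifying.
So A=k + 2 and B=k + 3, with C=1.
Key eq: (k + 2)·f(k+1) = (k + 2)·f(k) + (1).
deg f ≤ 0 (via 1,1,0).
Write f(k) = c0. Then LHS − RHS = -1, requiring -1 = 0: contradictory. No certificate.

No — t_k has no hypergeometric antidifference.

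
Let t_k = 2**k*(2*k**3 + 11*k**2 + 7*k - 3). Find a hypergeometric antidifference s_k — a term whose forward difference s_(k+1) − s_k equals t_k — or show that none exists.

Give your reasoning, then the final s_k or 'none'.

s_k = 2**k*(2*k**3 - k**2 - k - 3)

Compute t_(k+1)/t_k: get 2*(2*k**3 + 17*k**2 + 35*k + 17)/(2*k**3 + 11*k**2 + 7*k - 3).
Take A(k)=2, B(k)=1, C(k)=k**3 + 11*k**2/2 + 7*k/2 - 3/2.
Key eq: (2)·f(k+1) = (1)·f(k) + (k**3 + 11*k**2/2 + 7*k/2 - 3/2).
d = 3 from the (0,0,3) case.
Coefficient equations give f(k) = (2*k - 3)*(k**2 + k + 1)/2.
Certificate R = B(k−1)f/C = (2*k - 3)*(k**2 + k + 1)/(2*k**3 + 11*k**2 + 7*k - 3) gives s_k = 2**k*(2*k**3 - k**2 - k - 3).
Check: Δs_k = 2**k*(2*k**3 + 11*k**2 + 7*k - 3). ✓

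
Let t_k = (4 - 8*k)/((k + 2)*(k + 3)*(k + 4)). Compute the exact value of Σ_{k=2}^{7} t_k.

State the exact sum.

Ratio r(k) = (k + 2)*(2*k + 1)/((k + 5)*(2*k - 1)).
A = k + 2, B = k + 5, C = k - 1/2.
Need (k + 2)·f(k+1) − (k + 4)·f(k) = k - 1/2.
Bound: deg f ≤ 2.
Match coefficients ⇒ f(k) = k*(k - 3)/8.
So s_k = (B(k−1)f/C)·t_k = (k*(k - 3)*(k + 4)/(4*(2*k - 1)))·t_k = -k*(k - 3)/((k + 2)*(k + 3)).
Δs = 4*(1 - 2*k)/(k**3 + 9*k**2 + 26*k + 24), as required.
Σ_(k=2)^(7) t_k = s_(8) − s_(2) = -4/11 − (1/10) = -51/110.

Σ = -51/110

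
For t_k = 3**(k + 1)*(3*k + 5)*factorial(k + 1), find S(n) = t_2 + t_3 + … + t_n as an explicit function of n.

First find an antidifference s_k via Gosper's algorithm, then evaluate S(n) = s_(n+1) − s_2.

S(n) = 9*3**n*factorial(n + 2) - 162

The ratio is 3*(k + 2)*(3*k + 8)/(3*k + 5).
So A=3*k + 6 and B=1, with C=k + 5/3.
Set up (3*k + 6)·f(k+1) − (1)·f(k) − (k + 5/3) = 0.
deg f ≤ 0 (via 1,0,1).
Match coefficients ⇒ f(k) = 1/3.
R(k) = B(k−1)·f(k)/C(k) = 1/(3*k + 5); s_k = R·t_k = 3**(k + 1)*factorial(k + 1).
Δs = 3**(k + 1)*(3*k + 5)*factorial(k + 1), as required.
s_(n+1) = 3**(n + 2)*factorial(n + 2) and s_(2) = 162, so S(n) = 9*3**n*factorial(n + 2) - 162.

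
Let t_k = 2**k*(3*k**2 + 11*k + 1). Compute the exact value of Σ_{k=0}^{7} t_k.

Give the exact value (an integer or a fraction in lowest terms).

The ratio is 2*(3*k**2 + 17*k + 15)/(3*k**2 + 11*k + 1).
Take A(k)=2, B(k)=1, C(k)=k**2 + 11*k/3 + 1/3.
f must satisfy (2)·f(k+1) − (1)·f(k) = k**2 + 11*k/3 + 1/3.
From deg A=0, deg B=0, deg C=2: d=2.
Match coefficients ⇒ f(k) = (3*k**2 - k - 3)/3.
R(k) = B(k−1)·f(k)/C(k) = (3*k**2 - k - 3)/(3*k**2 + 11*k + 1); s_k = R·t_k = 2**k*(3*k**2 - k - 3).
Δs = 2**k*(3*k**2 + 11*k + 1), as required.
Σ_(k=0)^(7) t_k = s_(8) − s_(0) = 46336 − (-3) = 46339.

Σ = 46339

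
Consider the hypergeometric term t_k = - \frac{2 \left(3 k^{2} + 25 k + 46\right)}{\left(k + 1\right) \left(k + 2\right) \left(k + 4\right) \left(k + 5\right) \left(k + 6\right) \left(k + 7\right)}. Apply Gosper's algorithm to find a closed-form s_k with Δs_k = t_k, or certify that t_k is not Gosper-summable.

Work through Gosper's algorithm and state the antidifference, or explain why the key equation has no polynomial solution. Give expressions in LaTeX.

s_k = \frac{k \left(- k^{2} - 11 k - 34\right)}{12 \left(k^{3} + 11 k^{2} + 34 k + 24\right)}

Ratio r(k) = (k + 1)*(k + 4)*(25*k + 3*(k + 1)**2 + 71)/((k + 3)*(k + 8)*(3*k**2 + 25*k + 46)).
Normal form (A,B,C) = (k + 1, k + 8, k**3 + 34*k**2/3 + 121*k/3 + 46).
Need (k + 1)·f(k+1) − (k + 7)·f(k) = k**3 + 34*k**2/3 + 121*k/3 + 46.
Bound: deg f ≤ 6.
Coefficient equations give f(k) = k*(k + 2)*(k + 3)*(k + 5)*(k**2 + 11*k + 34)/72.
So s_k = (B(k−1)f/C)·t_k = (k*(k + 2)*(k + 5)*(k + 7)*(k**2 + 11*k + 34)/(24*(3*k**2 + 25*k + 46)))·t_k = k*(-k**2 - 11*k - 34)/(12*(k**3 + 11*k**2 + 34*k + 24)).
Verify: 2*(-3*k**2 - 25*k - 46)/(k**6 + 25*k**5 + 247*k**4 + 1219*k**3 + 3112*k**2 + 3796*k + 1680) matches t_k.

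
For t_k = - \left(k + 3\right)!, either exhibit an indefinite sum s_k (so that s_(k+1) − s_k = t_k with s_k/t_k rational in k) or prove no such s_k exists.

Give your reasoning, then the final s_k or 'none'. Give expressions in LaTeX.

none — t_k is not Gosper-summable

t_(k+1)/t_k = k + 4.
Factor: A=k + 4; B=1; C=1.
f must satisfy (k + 4)·f(k+1) − (1)·f(k) = 1.
Bound: deg f ≤ -1.
Bound -1 < 0, so the key equation has no polynomial solution.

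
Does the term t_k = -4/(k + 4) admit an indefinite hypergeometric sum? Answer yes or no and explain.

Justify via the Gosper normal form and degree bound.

t_(k+1)/t_k = (k + 4)/(k + 5).
A = k + 4, B = k + 5, C = 1.
Set up (k + 4)·f(k+1) − (k + 4)·f(k) − (1) = 0.
Degrees (1,1,0) ⇒ d ≤ 0.
Put f(k) = c0: A·f(k+1) − B(k−1)·f(k) − C = -1; need -1 = 0 — inconsistent ⇒ no f, not summable.

No — t_k has no hypergeometric antidifference.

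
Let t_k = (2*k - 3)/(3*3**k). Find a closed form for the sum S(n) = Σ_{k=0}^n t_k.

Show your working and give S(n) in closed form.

Compute t_(k+1)/t_k: get (2*k - 1)/(3*(2*k - 3)).
A = 1/3, B = 1, C = k - 3/2.
Key eq: (1/3)·f(k+1) = (1)·f(k) + (k - 3/2).
d = 1 from the (0,0,1) case.
A polynomial solution: f(k) = -3*(k - 1)/2.
Get s_k = R·t_k = (1 - k)/3**k with R(k) = B(k−1)f(k)/C(k) = -3*(k - 1)/(2*k - 3).
s_(k+1) − s_k = (2*k - 3)/(3*3**k) = t_k.
Evaluate: s_(n+1) = -3**(-n - 1)*n; subtract s_(0) = 1 ⇒ S(n) = -1 - n/(3*3**n).

S(n) = -1 - n/(3*3**n)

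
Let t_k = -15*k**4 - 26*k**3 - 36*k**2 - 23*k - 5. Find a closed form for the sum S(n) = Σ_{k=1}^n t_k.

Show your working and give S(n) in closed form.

S(n) = n*(-3*n**4 - 14*n**3 - 30*n**2 - 36*n - 22)

Compute t_(k+1)/t_k: get (15*k**4 + 86*k**3 + 204*k**2 + 233*k + 105)/(15*k**4 + 26*k**3 + 36*k**2 + 23*k + 5).
Normal form (A,B,C) = (1, 1, k**4 + 26*k**3/15 + 12*k**2/5 + 23*k/15 + 1/3).
Set up (1)·f(k+1) − (1)·f(k) − (k**4 + 26*k**3/15 + 12*k**2/5 + 23*k/15 + 1/3) = 0.
Degrees (0,0,4) ⇒ d ≤ 5.
A polynomial solution: f(k) = k*(3*k**4 - k**3 + 4*k**2 - 1)/15.
R(k) = B(k−1)·f(k)/C(k) = k*(3*k**4 - k**3 + 4*k**2 - 1)/(15*k**4 + 26*k**3 + 36*k**2 + 23*k + 5); s_k = R·t_k = -3*k**5 + k**4 - 4*k**3 + k.
Δs = -15*k**4 - 26*k**3 - 36*k**2 - 23*k - 5, as required.
Σ_(k=1)^n t_k = s_(n+1) − s_(1) = (-3*n**5 - 14*n**4 - 30*n**3 - 36*n**2 - 22*n - 5) − (-5), i.e. n*(-3*n**4 - 14*n**3 - 30*n**2 - 36*n - 22).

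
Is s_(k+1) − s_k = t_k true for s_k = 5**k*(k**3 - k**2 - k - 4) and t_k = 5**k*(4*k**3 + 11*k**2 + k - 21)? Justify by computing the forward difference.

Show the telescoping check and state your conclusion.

s_(k+1) = 5**(k + 1)*(k**3 + 2*k**2 - 5)
s_(k+1) − s_k = 5**k*(4*k**3 + 11*k**2 + k - 21)
(s_(k+1) − s_k) − t_k = 0

valid (s_(k+1) − s_k reduces to t_k)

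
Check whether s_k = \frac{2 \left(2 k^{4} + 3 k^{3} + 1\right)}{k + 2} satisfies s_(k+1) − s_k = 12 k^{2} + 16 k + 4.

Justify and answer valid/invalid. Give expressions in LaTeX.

Invalid: residual \frac{2 \left(- 4 k^{3} - 19 k^{2} - 19 k - 3\right)}{k^{2} + 5 k + 6} ≠ 0.

s_(k+1) = 2*(2*(k + 1)**4 + 3*(k + 1)**3 + 1)/(k + 3)
s_(k+1) − s_k = 2*(6*k**4 + 34*k**3 + 59*k**2 + 39*k + 9)/(k**2 + 5*k + 6)
(s_(k+1) − s_k) − t_k = 2*(-4*k**3 - 19*k**2 - 19*k - 3)/(k**2 + 5*k + 6)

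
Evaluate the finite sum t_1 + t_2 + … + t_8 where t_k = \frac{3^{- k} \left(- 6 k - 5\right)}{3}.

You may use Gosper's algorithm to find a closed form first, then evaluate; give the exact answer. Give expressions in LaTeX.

Σ = -45896/19683

Step 1: r(k) = (6*k + 11)/(3*(6*k + 5)).
A = 1/3, B = 1, C = k + 5/6.
Set up (1/3)·f(k+1) − (1)·f(k) − (k + 5/6) = 0.
Bound: deg f ≤ 1.
Solving with deg f ≤ 1: f(k) = -(3*k + 4)/2.
R(k) = B(k−1)·f(k)/C(k) = -3*(3*k + 4)/(6*k + 5); s_k = R·t_k = (3*k + 4)/3**k.
Δs = (-6*k - 5)/(3*3**k), as required.
Σ_(k=1)^(8) t_k = s_(9) − s_(1) = 31/19683 − (7/3) = -45896/19683.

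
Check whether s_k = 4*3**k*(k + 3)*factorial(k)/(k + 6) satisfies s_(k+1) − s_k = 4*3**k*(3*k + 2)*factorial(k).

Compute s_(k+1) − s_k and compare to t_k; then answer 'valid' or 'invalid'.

s_(k+1) = 12*3**k*(k + 4)*factorial(k + 1)/(k + 7)
s_(k+1) − s_k = 4*3**k*(3*k**3 + 32*k**2 + 92*k + 51)*factorial(k)/((k + 6)*(k + 7))
(s_(k+1) − s_k) − t_k = -12*3**k*(3*k**2 + 20*k + 11)*factorial(k)/((k + 6)*(k + 7))

Invalid: residual -12*3**k*(3*k**2 + 20*k + 11)*factorial(k)/((k + 6)*(k + 7)) ≠ 0.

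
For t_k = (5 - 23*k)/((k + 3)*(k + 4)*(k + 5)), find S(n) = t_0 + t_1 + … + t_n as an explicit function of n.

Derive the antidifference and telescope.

S(n) = (-8*n**2 - 3*n + 5)/(3*(n**2 + 9*n + 20))

Ratio r(k) = (k + 3)*(23*k + 18)/((k + 6)*(23*k - 5)).
A = k + 3, B = k + 6, C = k - 5/23.
Solve (k + 3)·f(k+1) − (k + 5)·f(k) = k - 5/23.
From deg A=1, deg B=1, deg C=1: d=2.
Solving with deg f ≤ 2: f(k) = k*(8*k - 13)/69.
Get s_k = R·t_k = k*(13 - 8*k)/(3*(k + 3)*(k + 4)) with R(k) = B(k−1)f(k)/C(k) = k*(k + 5)*(8*k - 13)/(3*(23*k - 5)).
Check: Δs_k = (5 - 23*k)/(k**3 + 12*k**2 + 47*k + 60). ✓
s_(n+1) = (-8*n**2 - 3*n + 5)/(3*(n**2 + 9*n + 20)) and s_(0) = 0, so S(n) = (-8*n**2 - 3*n + 5)/(3*(n**2 + 9*n + 20)).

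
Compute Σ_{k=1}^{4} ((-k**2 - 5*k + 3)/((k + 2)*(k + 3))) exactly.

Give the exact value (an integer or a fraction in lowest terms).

Σ = -16/7

Ratio r(k) = (k + 2)*(5*k + (k + 1)**2 + 2)/((k + 4)*(k**2 + 5*k - 3)).
Take A(k)=k + 2, B(k)=k + 4, C(k)=k**2 + 5*k - 3.
Solve (k + 2)·f(k+1) − (k + 3)·f(k) = k**2 + 5*k - 3.
deg f ≤ 2 (via 1,1,2).
Match coefficients ⇒ f(k) = k*(2*k - 5)/2.
Then R = B(k−1)f/C = k*(k + 3)*(2*k - 5)/(2*(k**2 + 5*k - 3)), so s_k = R(k)·t_k = k*(5 - 2*k)/(2*(k + 2)).
Δs = (-k**2 - 5*k + 3)/(k**2 + 5*k + 6), as required.
Sum = s_(5) − s_(1); s_(5) = -25/14, s_(1) = 1/2 ⇒ -16/7.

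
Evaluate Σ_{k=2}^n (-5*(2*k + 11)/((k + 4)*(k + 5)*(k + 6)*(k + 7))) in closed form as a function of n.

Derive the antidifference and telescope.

r(k) = (k + 4)*(2*k + 13)/((k + 8)*(2*k + 11)) after simplifying.
Factor: A=k + 4; B=k + 8; C=k + 11/2.
f must satisfy (k + 4)·f(k+1) − (k + 7)·f(k) = k + 11/2.
Degrees (1,1,1) ⇒ d ≤ 3.
Solve for f: f(k) = k*(k + 5)*(k + 10)/48 (degree 3 ≤ 3).
R(k) = B(k−1)·f(k)/C(k) = k*(k + 5)*(k + 7)*(k + 10)/(24*(2*k + 11)); s_k = R·t_k = 5*k*(-k - 10)/(24*(k**2 + 10*k + 24)).
Δs = 5*(-2*k - 11)/(k**4 + 22*k**3 + 179*k**2 + 638*k + 840), as required.
Telescope: S(n) = s_(n+1) − s_(2) = 5*(-n**2 - 12*n - 11)/(24*(n**2 + 12*n + 35)) − (-5/48) = 5*(-n**2 - 12*n + 13)/(48*(n**2 + 12*n + 35)).

S(n) = 5*(-n**2 - 12*n + 13)/(48*(n**2 + 12*n + 35))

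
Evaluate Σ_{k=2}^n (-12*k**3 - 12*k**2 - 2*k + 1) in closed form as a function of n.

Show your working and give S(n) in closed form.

Compute t_(k+1)/t_k: get (12*k**3 + 48*k**2 + 62*k + 25)/(12*k**3 + 12*k**2 + 2*k - 1).
A = 1, B = 1, C = k**3 + k**2 + k/6 - 1/12.
f must satisfy (1)·f(k+1) − (1)·f(k) = k**3 + k**2 + k/6 - 1/12.
d = 4 from the (0,0,3) case.
A polynomial solution: f(k) = k**2*(3*k**2 - 2*k - 2)/12.
Get s_k = R·t_k = k**2*(-3*k**2 + 2*k + 2) with R(k) = B(k−1)f(k)/C(k) = k**2*(3*k**2 - 2*k - 2)/(12*k**3 + 12*k**2 + 2*k - 1).
Verify: -12*k**3 - 12*k**2 - 2*k + 1 matches t_k.
Telescope: S(n) = s_(n+1) − s_(2) = -3*n**4 - 10*n**3 - 10*n**2 - 2*n + 1 − (-24) = -3*n**4 - 10*n**3 - 10*n**2 - 2*n + 25.

S(n) = -3*n**4 - 10*n**3 - 10*n**2 - 2*n + 25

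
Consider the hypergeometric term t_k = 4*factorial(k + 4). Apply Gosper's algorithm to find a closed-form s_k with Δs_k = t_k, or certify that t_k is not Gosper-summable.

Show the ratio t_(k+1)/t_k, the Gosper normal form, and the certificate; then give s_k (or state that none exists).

r(k) = k + 5 after simplifying.
A = k + 5, B = 1, C = 1.
f must satisfy (k + 5)·f(k+1) − (1)·f(k) = 1.
deg f ≤ -1 (via 1,0,0).
d = -1 < 0 ⇒ no nonzero polynomial f; not summable.

no hypergeometric antidifference exists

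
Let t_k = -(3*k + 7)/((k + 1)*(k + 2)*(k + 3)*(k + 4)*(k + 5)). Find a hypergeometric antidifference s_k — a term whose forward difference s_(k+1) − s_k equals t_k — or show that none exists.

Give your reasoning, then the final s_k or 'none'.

The ratio is (k + 1)*(3*k + 10)/((k + 6)*(3*k + 7)).
Factor: A=k + 1; B=k + 6; C=k + 7/3.
f must satisfy (k + 1)·f(k+1) − (k + 5)·f(k) = k + 7/3.
deg f ≤ 4 (via 1,1,1).
Coefficient equations give f(k) = k*(k + 2)*(k**2 + 8*k + 19)/36.
Then R = B(k−1)f/C = k*(k + 2)*(k + 5)*(k**2 + 8*k + 19)/(12*(3*k + 7)), so s_k = R(k)·t_k = k*(-k**2 - 8*k - 19)/(12*(k**3 + 8*k**2 + 19*k + 12)).
Verify: (-3*k - 7)/(k**5 + 15*k**4 + 85*k**3 + 225*k**2 + 274*k + 120) matches t_k.

s_k = k*(-k**2 - 8*k - 19)/(12*(k**3 + 8*k**2 + 19*k + 12))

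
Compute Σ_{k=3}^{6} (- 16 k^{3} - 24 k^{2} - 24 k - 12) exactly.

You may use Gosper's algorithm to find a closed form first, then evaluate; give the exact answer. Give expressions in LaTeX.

r(k) = (4*k**3 + 18*k**2 + 30*k + 19)/(4*k**3 + 6*k**2 + 6*k + 3) after simplifying.
Normal form (A,B,C) = (1, 1, k**3 + 3*k**2/2 + 3*k/2 + 3/4).
Need (1)·f(k+1) − (1)·f(k) = k**3 + 3*k**2/2 + 3*k/2 + 3/4.
deg f ≤ 4 (via 0,0,3).
Match coefficients ⇒ f(k) = k*(k**3 + k + 1)/4.
Certificate R = B(k−1)f/C = k*(k**3 + k + 1)/(4*k**3 + 6*k**2 + 6*k + 3) gives s_k = 4*k*(-k**3 - k - 1).
Verify: -16*k**3 - 24*k**2 - 24*k - 12 matches t_k.
Evaluate s at k=7 and k=3: -9828 and -372; difference -9456.

Σ = -9456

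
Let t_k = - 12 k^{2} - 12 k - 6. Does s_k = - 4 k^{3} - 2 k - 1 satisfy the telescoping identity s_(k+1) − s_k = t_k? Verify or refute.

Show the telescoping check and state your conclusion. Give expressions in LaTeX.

s_(k+1) = -2*k - 4*(k + 1)**3 - 3
s_(k+1) − s_k = -12*k**2 - 12*k - 6
(s_(k+1) − s_k) − t_k = 0

Valid: the claim telescopes to t_k.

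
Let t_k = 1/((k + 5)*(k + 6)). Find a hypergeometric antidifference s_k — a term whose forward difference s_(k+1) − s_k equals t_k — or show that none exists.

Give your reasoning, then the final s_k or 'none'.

s_k = k/(5*(k + 5))

t_(k+1)/t_k = (k + 5)/(k + 7).
So A=k + 5 and B=k + 7, with C=1.
Set up (k + 5)·f(k+1) − (k + 6)·f(k) − (1) = 0.
Bound: deg f ≤ 1.
A polynomial solution: f(k) = k/5.
Get s_k = R·t_k = k/(5*(k + 5)) with R(k) = B(k−1)f(k)/C(k) = k*(k + 6)/5.
Check: Δs_k = 1/(k**2 + 11*k + 30). ✓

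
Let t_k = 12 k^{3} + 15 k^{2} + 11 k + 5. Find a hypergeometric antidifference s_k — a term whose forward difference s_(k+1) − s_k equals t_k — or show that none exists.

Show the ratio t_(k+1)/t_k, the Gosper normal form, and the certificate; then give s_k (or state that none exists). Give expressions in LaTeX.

Compute t_(k+1)/t_k: get (12*k**3 + 51*k**2 + 77*k + 43)/(12*k**3 + 15*k**2 + 11*k + 5).
A = 1, B = 1, C = k**3 + 5*k**2/4 + 11*k/12 + 5/12.
Set up (1)·f(k+1) − (1)·f(k) − (k**3 + 5*k**2/4 + 11*k/12 + 5/12) = 0.
From deg A=0, deg B=0, deg C=3: d=4.
Match coefficients ⇒ f(k) = k*(3*k + 2)*(k**2 - k + 1)/12.
R(k) = B(k−1)·f(k)/C(k) = k*(3*k + 2)*(k**2 - k + 1)/(12*k**3 + 15*k**2 + 11*k + 5); s_k = R·t_k = k*(3*k**3 - k**2 + k + 2).
Δs = 12*k**3 + 15*k**2 + 11*k + 5, as required.

s_k = k \left(3 k^{3} - k^{2} + k + 2\right)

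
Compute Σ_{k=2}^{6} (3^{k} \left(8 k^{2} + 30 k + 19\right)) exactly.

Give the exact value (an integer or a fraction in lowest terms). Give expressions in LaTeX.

Compute t_(k+1)/t_k: get 3*(8*k**2 + 46*k + 57)/(8*k**2 + 30*k + 19).
So A=3 and B=1, with C=k**2 + 15*k/4 + 19/8.
Solve (3)·f(k+1) − (1)·f(k) = k**2 + 15*k/4 + 19/8.
d = 2 from the (0,0,2) case.
Coefficient equations give f(k) = (k + 1)*(4*k - 1)/8.
Certificate R = B(k−1)f/C = (k + 1)*(4*k - 1)/(8*k**2 + 30*k + 19) gives s_k = 3**k*(4*k**2 + 3*k - 1).
s_(k+1) − s_k = 3**k*(8*k**2 + 30*k + 19) = t_k.
Telescoping: Σ = s_(7) − s_(2) = 472392 − (189) = 472203.

Σ = 472203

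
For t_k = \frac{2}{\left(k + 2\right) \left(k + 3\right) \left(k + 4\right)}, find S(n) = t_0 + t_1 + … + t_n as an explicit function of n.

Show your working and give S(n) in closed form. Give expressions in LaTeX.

S(n) = \frac{n^{2} + 7 n + 6}{6 \left(n^{2} + 7 n + 12\right)}

r(k) = (k + 2)/(k + 5) after simplifying.
Take A(k)=k + 2, B(k)=k + 5, C(k)=1.
Key eq: (k + 2)·f(k+1) = (k + 4)·f(k) + (1).
Degrees (1,1,0) ⇒ d ≤ 2.
Match coefficients ⇒ f(k) = k*(k + 5)/12.
Get s_k = R·t_k = k*(k + 5)/(6*(k + 2)*(k + 3)) with R(k) = B(k−1)f(k)/C(k) = k*(k + 4)*(k + 5)/12.
Verify: 2/(k**3 + 9*k**2 + 26*k + 24) matches t_k.
s_(n+1) = (n**2 + 7*n + 6)/(6*(n**2 + 7*n + 12)) and s_(0) = 0, so S(n) = (n**2 + 7*n + 6)/(6*(n**2 + 7*n + 12)).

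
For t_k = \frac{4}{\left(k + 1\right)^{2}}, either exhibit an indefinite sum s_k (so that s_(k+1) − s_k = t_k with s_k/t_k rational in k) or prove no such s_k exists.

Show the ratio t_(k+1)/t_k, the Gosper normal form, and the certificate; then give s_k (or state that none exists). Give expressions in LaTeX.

no hypergeometric antidifference exists

Step 1: r(k) = (k + 1)**2/(k + 2)**2.
Normal form (A,B,C) = (k**2 + 2*k + 1, k**2 + 4*k + 4, 1).
Set up (k**2 + 2*k + 1)·f(k+1) − (k**2 + 2*k + 1)·f(k) − (1) = 0.
deg f ≤ 0 (via 2,2,0).
f = c0 ⇒ A·f(k+1) − B(k−1)·f(k) − C = -1. The system {-1 = 0} is inconsistent; no antidifference.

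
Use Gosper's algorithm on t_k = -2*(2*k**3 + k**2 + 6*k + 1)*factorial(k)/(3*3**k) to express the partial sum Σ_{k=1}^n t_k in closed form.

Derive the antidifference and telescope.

S(n) = 3**(-n - 1)*(8*3**n - 4*n**3*factorial(n) - 14*n**2*factorial(n) - 18*n*factorial(n) - 8*factorial(n))

Ratio r(k) = (k + 1)*(6*k + 2*(k + 1)**3 + (k + 1)**2 + 7)/(3*(2*k**3 + k**2 + 6*k + 1)).
Factor: A=k/3 + 1/3; B=1; C=k**3 + k**2/2 + 3*k + 1/2.
Set up (k/3 + 1/3)·f(k+1) − (1)·f(k) − (k**3 + k**2/2 + 3*k + 1/2) = 0.
From deg A=1, deg B=0, deg C=3: d=2.
Solving with deg f ≤ 2: f(k) = 3*(2*k**2 + k + 1)/2.
Certificate R = B(k−1)f/C = 3*(2*k**2 + k + 1)/(2*k**3 + k**2 + 6*k + 1) gives s_k = -2*(2*k**2 + k + 1)*factorial(k)/3**k.
s_(k+1) − s_k = -2*(2*k**3 + k**2 + 6*k + 1)*factorial(k)/(3*3**k) = t_k.
Σ_(k=1)^n t_k = s_(n+1) − s_(1) = (-2*3**(-n - 1)*(2*n**2 + 5*n + 4)*factorial(n + 1)) − (-8/3), i.e. 3**(-n - 1)*(8*3**n - 4*n**3*factorial(n) - 14*n**2*factorial(n) - 18*n*factorial(n) - 8*factorial(n)).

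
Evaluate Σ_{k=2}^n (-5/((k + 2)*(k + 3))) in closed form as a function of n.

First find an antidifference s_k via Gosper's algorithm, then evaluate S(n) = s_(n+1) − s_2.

Ratio r(k) = (k + 2)/(k + 4).
So A=k + 2 and B=k + 4, with C=1.
Need (k + 2)·f(k+1) − (k + 3)·f(k) = 1.
From deg A=1, deg B=1, deg C=0: d=1.
Solving with deg f ≤ 1: f(k) = k/2.
Get s_k = R·t_k = -5*k/(2*k + 4) with R(k) = B(k−1)f(k)/C(k) = k*(k + 3)/2.
Check: Δs_k = -5/(k**2 + 5*k + 6). ✓
s_(n+1) = 5*(-n - 1)/(2*(n + 3)) and s_(2) = -5/4, so S(n) = 5*(1 - n)/(4*(n + 3)).

S(n) = 5*(1 - n)/(4*(n + 3))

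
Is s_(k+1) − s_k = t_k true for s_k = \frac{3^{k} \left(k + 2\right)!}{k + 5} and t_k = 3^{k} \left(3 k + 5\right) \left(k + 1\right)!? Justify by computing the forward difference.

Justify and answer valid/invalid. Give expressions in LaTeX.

Invalid: residual - \frac{3^{k + 1} \left(3 k^{2} + 20 k + 24\right) \left(k + 1\right)!}{\left(k + 5\right) \left(k + 6\right)} ≠ 0.

s_(k+1) = 3**(k + 1)*factorial(k + 3)/(k + 6)
s_(k+1) − s_k = 3**k*(3*k**2 + 23*k + 39)*factorial(k + 2)/((k + 5)*(k + 6))
(s_(k+1) − s_k) − t_k = -3**(k + 1)*(3*k**2 + 20*k + 24)*factorial(k + 1)/((k + 5)*(k + 6))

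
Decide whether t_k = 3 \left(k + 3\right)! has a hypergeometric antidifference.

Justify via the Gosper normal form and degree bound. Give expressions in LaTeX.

No — t_k has no hypergeometric antidifference.

r(k) = k + 4 after simplifying.
A = k + 4, B = 1, C = 1.
Set up (k + 4)·f(k+1) − (1)·f(k) − (1) = 0.
From deg A=1, deg B=0, deg C=0: d=-1.
Negative degree bound (-1): no f exists, t_k not Gosper-summable.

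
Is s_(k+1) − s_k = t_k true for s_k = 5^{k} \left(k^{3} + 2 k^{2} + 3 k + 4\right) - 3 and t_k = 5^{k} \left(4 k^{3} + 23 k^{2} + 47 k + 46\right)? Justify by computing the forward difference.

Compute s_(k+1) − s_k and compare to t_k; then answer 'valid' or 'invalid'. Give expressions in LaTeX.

s_(k+1) = 5**(k + 1)*(3*k + (k + 1)**3 + 2*(k + 1)**2 + 7) - 3
s_(k+1) − s_k = 5**k*(4*k**3 + 23*k**2 + 47*k + 46)
(s_(k+1) − s_k) − t_k = 0

Valid: the claim telescopes to t_k.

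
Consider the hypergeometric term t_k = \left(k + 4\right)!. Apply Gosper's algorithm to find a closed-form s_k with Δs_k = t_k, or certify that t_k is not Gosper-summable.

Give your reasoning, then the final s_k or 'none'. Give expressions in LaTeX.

not Gosper-summable; s_k does not exist

Step 1: r(k) = k + 5.
So A=k + 5 and B=1, with C=1.
Key eq: (k + 5)·f(k+1) = (1)·f(k) + (1).
Bound: deg f ≤ -1.
Bound -1 < 0, so the key equation has no polynomial solution.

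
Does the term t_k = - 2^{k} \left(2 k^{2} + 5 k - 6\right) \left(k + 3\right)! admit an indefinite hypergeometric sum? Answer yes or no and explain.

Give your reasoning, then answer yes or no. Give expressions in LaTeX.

Yes. s_k = - 2^{k} \left(k - 2\right) \left(k + 3\right)!.

t_(k+1)/t_k = 2*(2*k**3 + 17*k**2 + 37*k + 4)/(2*k**2 + 5*k - 6).
Normal form (A,B,C) = (2*k + 8, 1, k**2 + 5*k/2 - 3).
Set up (2*k + 8)·f(k+1) − (1)·f(k) − (k**2 + 5*k/2 - 3) = 0.
Degrees (1,0,2) ⇒ d ≤ 1.
Coefficient equations give f(k) = (k - 2)/2.
Then R = B(k−1)f/C = (k - 2)/(2*k**2 + 5*k - 6), so s_k = R(k)·t_k = -2**k*(k - 2)*factorial(k + 3).
s_(k+1) − s_k = -2**k*(2*k**2 + 5*k - 6)*factorial(k + 3) = t_k.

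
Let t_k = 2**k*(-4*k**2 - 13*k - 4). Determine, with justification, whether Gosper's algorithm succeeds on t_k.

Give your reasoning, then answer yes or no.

Yes. s_k = 2**k*(-4*k**2 + 3*k - 2).

Compute t_(k+1)/t_k: get 2*(4*k**2 + 21*k + 21)/(4*k**2 + 13*k + 4).
So A=2 and B=1, with C=k**2 + 13*k/4 + 1.
Set up (2)·f(k+1) − (1)·f(k) − (k**2 + 13*k/4 + 1) = 0.
deg f ≤ 2 (via 0,0,2).
Solve for f: f(k) = (4*k**2 - 3*k + 2)/4 (degree 2 ≤ 2).
So s_k = (B(k−1)f/C)·t_k = ((4*k**2 - 3*k + 2)/(4*k**2 + 13*k + 4))·t_k = 2**k*(-4*k**2 + 3*k - 2).
Δs = 2**k*(-4*k**2 - 13*k - 4), as required.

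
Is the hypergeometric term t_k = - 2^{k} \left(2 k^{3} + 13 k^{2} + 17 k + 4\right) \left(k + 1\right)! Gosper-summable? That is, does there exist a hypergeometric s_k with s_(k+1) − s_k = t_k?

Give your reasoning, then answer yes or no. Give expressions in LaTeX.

Yes. s_k = - 2^{k} \left(k - 1\right) \left(k + 4\right) \left(k + 1\right)!.

t_(k+1)/t_k = 2*(2*k**4 + 23*k**3 + 87*k**2 + 134*k + 72)/(2*k**3 + 13*k**2 + 17*k + 4).
So A=2*k + 4 and B=1, with C=k**3 + 13*k**2/2 + 17*k/2 + 2.
Solve (2*k + 4)·f(k+1) − (1)·f(k) = k**3 + 13*k**2/2 + 17*k/2 + 2.
From deg A=1, deg B=0, deg C=3: d=2.
Match coefficients ⇒ f(k) = (k - 1)*(k + 4)/2.
Then R = B(k−1)f/C = (k - 1)*(k + 4)/(2*k**3 + 13*k**2 + 17*k + 4), so s_k = R(k)·t_k = -2**k*(k - 1)*(k + 4)*factorial(k + 1).
Verify: -2**k*(2*k**3 + 13*k**2 + 17*k + 4)*factorial(k + 1) matches t_k.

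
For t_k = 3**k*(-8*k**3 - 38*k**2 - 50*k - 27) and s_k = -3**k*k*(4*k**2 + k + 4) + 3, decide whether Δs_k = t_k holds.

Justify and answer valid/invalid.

s_(k+1) = -3*3**k*(k + 1)*(k + 4*(k + 1)**2 + 5) + 3
s_(k+1) − s_k = 3**k*(-8*k**3 - 38*k**2 - 50*k - 27)
(s_(k+1) − s_k) − t_k = 0

valid; difference matches t_k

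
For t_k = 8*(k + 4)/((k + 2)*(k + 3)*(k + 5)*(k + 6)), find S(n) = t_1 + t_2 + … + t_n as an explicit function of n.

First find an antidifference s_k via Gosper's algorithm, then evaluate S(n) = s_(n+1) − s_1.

r(k) = (k + 2)*(k + 5)**2/((k + 4)**2*(k + 7)) after simplifying.
Gosper form: A/B · C(k+1)/C(k) with A=k + 2, B=k + 7, C=k**2 + 8*k + 16.
f must satisfy (k + 2)·f(k+1) − (k + 6)·f(k) = k**2 + 8*k + 16.
Degrees (1,1,2) ⇒ d ≤ 4.
Solve for f: f(k) = k*(k + 3)*(k + 4)*(k + 7)/20 (degree 4 ≤ 4).
So s_k = (B(k−1)f/C)·t_k = (k*(k + 3)*(k + 6)*(k + 7)/(20*(k + 4)))·t_k = 2*k*(k + 7)/(5*(k**2 + 7*k + 10)).
s_(k+1) − s_k = 8*(k + 4)/(k**4 + 16*k**3 + 91*k**2 + 216*k + 180) = t_k.
Telescope: S(n) = s_(n+1) − s_(1) = 2*(n**2 + 9*n + 8)/(5*(n**2 + 9*n + 18)) − (8/45) = 2*n*(n + 9)/(9*(n**2 + 9*n + 18)).

S(n) = 2*n*(n + 9)/(9*(n**2 + 9*n + 18))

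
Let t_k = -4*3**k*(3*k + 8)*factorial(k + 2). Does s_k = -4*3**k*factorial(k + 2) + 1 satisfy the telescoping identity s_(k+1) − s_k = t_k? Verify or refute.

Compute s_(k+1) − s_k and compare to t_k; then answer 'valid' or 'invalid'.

valid; difference matches t_k

s_(k+1) = -4*3**(k + 1)*factorial(k + 3) + 1
s_(k+1) − s_k = -4*3**k*(3*k + 8)*factorial(k + 2)
(s_(k+1) − s_k) − t_k = 0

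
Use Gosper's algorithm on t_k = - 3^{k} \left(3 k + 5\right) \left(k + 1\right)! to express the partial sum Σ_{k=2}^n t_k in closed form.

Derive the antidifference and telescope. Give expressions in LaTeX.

The ratio is 3*(k + 2)*(3*k + 8)/(3*k + 5).
Factor: A=3*k + 6; B=1; C=k + 5/3.
Key eq: (3*k + 6)·f(k+1) = (1)·f(k) + (k + 5/3).
Bound: deg f ≤ 0.
Solving with deg f ≤ 0: f(k) = 1/3.
So s_k = (B(k−1)f/C)·t_k = (1/(3*k + 5))·t_k = -3**k*factorial(k + 1).
s_(k+1) − s_k = -3**k*(3*k + 5)*factorial(k + 1) = t_k.
Evaluate: s_(n+1) = -3**(n + 1)*factorial(n + 2); subtract s_(2) = -54 ⇒ S(n) = -3*3**n*factorial(n + 2) + 54.

S(n) = - 3 \cdot 3^{n} \left(n + 2\right)! + 54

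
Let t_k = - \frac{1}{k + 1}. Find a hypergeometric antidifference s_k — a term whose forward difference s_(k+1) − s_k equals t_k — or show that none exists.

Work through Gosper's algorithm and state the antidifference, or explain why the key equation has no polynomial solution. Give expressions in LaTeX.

Step 1: r(k) = (k + 1)/(k + 2).
Gosper form: A/B · C(k+1)/C(k) with A=k + 1, B=k + 2, C=1.
f must satisfy (k + 1)·f(k+1) − (k + 1)·f(k) = 1.
Degrees (1,1,0) ⇒ d ≤ 0.
Put f(k) = c0: A·f(k+1) − B(k−1)·f(k) − C = -1; need -1 = 0 — inconsistent ⇒ no f, not summable.

none (Gosper's algorithm certifies no s_k)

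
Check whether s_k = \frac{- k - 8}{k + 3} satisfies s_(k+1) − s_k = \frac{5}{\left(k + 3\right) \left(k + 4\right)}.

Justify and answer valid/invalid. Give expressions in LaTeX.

s_(k+1) = (-k - 9)/(k + 4)
s_(k+1) − s_k = 5/(k**2 + 7*k + 12)
(s_(k+1) − s_k) − t_k = 0

Valid: the claim telescopes to t_k.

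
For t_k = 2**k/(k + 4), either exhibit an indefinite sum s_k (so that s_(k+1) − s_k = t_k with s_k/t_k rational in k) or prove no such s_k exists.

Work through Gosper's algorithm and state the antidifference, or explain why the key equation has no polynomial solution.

none — t_k is not Gosper-summable

The ratio is 2*(k + 4)/(k + 5).
Take A(k)=2*k + 8, B(k)=k + 5, C(k)=1.
Key eq: (2*k + 8)·f(k+1) = (k + 4)·f(k) + (1).
From deg A=1, deg B=1, deg C=0: d=-1.
Negative degree bound (-1): no f exists, t_k not Gosper-summable.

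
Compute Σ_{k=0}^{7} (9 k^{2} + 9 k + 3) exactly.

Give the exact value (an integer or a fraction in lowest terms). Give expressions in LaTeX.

r(k) = (3*k**2 + 9*k + 7)/(3*k**2 + 3*k + 1) after simplifying.
Normal form (A,B,C) = (1, 1, k**2 + k + 1/3).
f must satisfy (1)·f(k+1) − (1)·f(k) = k**2 + k + 1/3.
Degrees (0,0,2) ⇒ d ≤ 3.
Solve for f: f(k) = k**3/3 (degree 3 ≤ 3).
R(k) = B(k−1)·f(k)/C(k) = k**3/(3*k**2 + 3*k + 1); s_k = R·t_k = 3*k**3.
s_(k+1) − s_k = -3*k**3 + 3*(k + 1)**3 = t_k.
Telescoping: Σ = s_(8) − s_(0) = 1536 − (0) = 1536.

Σ = 1536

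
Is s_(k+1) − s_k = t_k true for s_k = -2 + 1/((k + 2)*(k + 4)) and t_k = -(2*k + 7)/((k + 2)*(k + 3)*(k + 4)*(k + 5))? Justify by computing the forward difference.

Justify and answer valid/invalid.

s_(k+1) = -2 + 1/((k + 3)*(k + 5))
s_(k+1) − s_k = (-2*k - 7)/(k**4 + 14*k**3 + 71*k**2 + 154*k + 120)
(s_(k+1) − s_k) − t_k = 0

valid (s_(k+1) − s_k reduces to t_k)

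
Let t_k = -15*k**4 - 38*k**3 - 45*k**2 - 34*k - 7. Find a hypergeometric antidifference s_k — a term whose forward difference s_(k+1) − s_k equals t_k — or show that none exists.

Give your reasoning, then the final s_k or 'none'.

s_k = k*(-3*k**4 - 2*k**3 - k**2 - 4*k + 3)

t_(k+1)/t_k = (15*k**4 + 98*k**3 + 249*k**2 + 298*k + 139)/(15*k**4 + 38*k**3 + 45*k**2 + 34*k + 7).
Normal form (A,B,C) = (1, 1, k**4 + 38*k**3/15 + 3*k**2 + 34*k/15 + 7/15).
Key eq: (1)·f(k+1) = (1)·f(k) + (k**4 + 38*k**3/15 + 3*k**2 + 34*k/15 + 7/15).
Bound: deg f ≤ 5.
A polynomial solution: f(k) = k*(3*k**4 + 2*k**3 + k**2 + 4*k - 3)/15.
R(k) = B(k−1)·f(k)/C(k) = k*(3*k**4 + 2*k**3 + k**2 + 4*k - 3)/(15*k**4 + 38*k**3 + 45*k**2 + 34*k + 7); s_k = R·t_k = k*(-3*k**4 - 2*k**3 - k**2 - 4*k + 3).
Δs = -15*k**4 - 38*k**3 - 45*k**2 - 34*k - 7, as required.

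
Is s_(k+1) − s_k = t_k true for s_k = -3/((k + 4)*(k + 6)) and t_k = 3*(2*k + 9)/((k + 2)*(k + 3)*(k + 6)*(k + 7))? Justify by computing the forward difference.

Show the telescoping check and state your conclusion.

Invalid: residual 18*(-k**2 - 9*k - 19)/(k**6 + 27*k**5 + 295*k**4 + 1665*k**3 + 5104*k**2 + 8028*k + 5040) ≠ 0.

s_(k+1) = -3/((k + 5)*(k + 7))
s_(k+1) − s_k = 3*(2*k + 11)/(k**4 + 22*k**3 + 179*k**2 + 638*k + 840)
(s_(k+1) − s_k) − t_k = 18*(-k**2 - 9*k - 19)/(k**6 + 27*k**5 + 295*k**4 + 1665*k**3 + 5104*k**2 + 8028*k + 5040)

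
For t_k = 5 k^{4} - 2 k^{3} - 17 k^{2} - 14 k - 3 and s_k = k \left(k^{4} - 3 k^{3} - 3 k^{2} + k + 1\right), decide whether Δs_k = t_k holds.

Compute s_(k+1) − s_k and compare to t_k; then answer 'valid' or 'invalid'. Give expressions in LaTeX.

Valid: the claim telescopes to t_k.

s_(k+1) = k**5 + 2*k**4 - 5*k**3 - 16*k**2 - 13*k - 3
s_(k+1) − s_k = 5*k**4 - 2*k**3 - 17*k**2 - 14*k - 3
(s_(k+1) − s_k) − t_k = 0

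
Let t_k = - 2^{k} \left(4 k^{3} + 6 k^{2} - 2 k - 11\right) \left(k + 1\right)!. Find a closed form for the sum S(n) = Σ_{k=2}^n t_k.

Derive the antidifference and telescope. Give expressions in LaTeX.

S(n) = - 4 \cdot 2^{n} n^{2} \left(n + 2\right)! + 6 \cdot 2^{n} \left(n + 2\right)! - 24

The ratio is 2*(4*k**4 + 26*k**3 + 58*k**2 + 41*k - 6)/(4*k**3 + 6*k**2 - 2*k - 11).
Factor: A=2*k + 4; B=1; C=k**3 + 3*k**2/2 - k/2 - 11/4.
Solve (2*k + 4)·f(k+1) − (1)·f(k) = k**3 + 3*k**2/2 - k/2 - 11/4.
d = 2 from the (1,0,3) case.
Match coefficients ⇒ f(k) = (2*k**2 - 4*k - 1)/4.
Get s_k = R·t_k = 2**k*(-2*k**2 + 4*k + 1)*factorial(k + 1) with R(k) = B(k−1)f(k)/C(k) = (2*k**2 - 4*k - 1)/(4*k**3 + 6*k**2 - 2*k - 11).
s_(k+1) − s_k = -2**k*(4*k**3 + 6*k**2 - 2*k - 11)*factorial(k + 1) = t_k.
s_(n+1) = -2**(n + 1)*(2*n**2 - 3)*factorial(n + 2) and s_(2) = 24, so S(n) = -4*2**n*n**2*factorial(n + 2) + 6*2**n*factorial(n + 2) - 24.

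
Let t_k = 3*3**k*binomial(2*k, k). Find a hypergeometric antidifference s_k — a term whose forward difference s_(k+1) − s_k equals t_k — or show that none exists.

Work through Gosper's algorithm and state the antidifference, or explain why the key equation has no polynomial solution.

t_(k+1)/t_k = 6*(2*k + 1)/(k + 1).
So A=12*k + 6 and B=k + 1, with C=1.
f must satisfy (12*k + 6)·f(k+1) − (k)·f(k) = 1.
Bound: deg f ≤ -1.
Bound -1 < 0, so the key equation has no polynomial solution.

no hypergeometric antidifference exists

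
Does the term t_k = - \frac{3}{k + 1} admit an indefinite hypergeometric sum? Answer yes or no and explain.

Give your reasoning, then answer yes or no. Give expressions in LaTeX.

Step 1: r(k) = (k + 1)/(k + 2).
So A=k + 1 and B=k + 2, with C=1.
Key eq: (k + 1)·f(k+1) = (k + 1)·f(k) + (1).
d = 0 from the (1,1,0) case.
Generic f = c0 gives residual -1; -1 = 0 cannot hold, so t_k is not Gosper-summable.

No — key equation has no polynomial f.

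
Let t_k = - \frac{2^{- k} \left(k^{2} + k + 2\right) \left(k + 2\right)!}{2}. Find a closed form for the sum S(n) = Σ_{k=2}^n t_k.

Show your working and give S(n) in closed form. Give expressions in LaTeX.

S(n) = 6 - \frac{2^{- n} n \left(n + 3\right)!}{2}

Ratio r(k) = (k + 3)*(k + (k + 1)**2 + 3)/(2*(k**2 + k + 2)).
Take A(k)=k/2 + 3/2, B(k)=1, C(k)=k**2 + k + 2.
Key eq: (k/2 + 3/2)·f(k+1) = (1)·f(k) + (k**2 + k + 2).
Bound: deg f ≤ 1.
Match coefficients ⇒ f(k) = 2*(k - 1).
So s_k = (B(k−1)f/C)·t_k = (2*(k - 1)/(k**2 + k + 2))·t_k = -(k - 1)*factorial(k + 2)/2**k.
Verify: -(k**2 + k + 2)*factorial(k + 2)/(2*2**k) matches t_k.
Σ_(k=2)^n t_k = s_(n+1) − s_(2) = (-2**(-n - 1)*n*factorial(n + 3)) − (-6), i.e. 6 - n*factorial(n + 3)/(2*2**n).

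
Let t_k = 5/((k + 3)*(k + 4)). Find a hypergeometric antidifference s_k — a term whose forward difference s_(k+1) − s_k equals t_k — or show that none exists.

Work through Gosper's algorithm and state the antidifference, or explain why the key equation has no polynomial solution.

s_k = 5*k/(3*(k + 3))

Compute t_(k+1)/t_k: get (k + 3)/(k + 5).
Factor: A=k + 3; B=k + 5; C=1.
Need (k + 3)·f(k+1) − (k + 4)·f(k) = 1.
deg f ≤ 1 (via 1,1,0).
A polynomial solution: f(k) = k/3.
Certificate R = B(k−1)f/C = k*(k + 4)/3 gives s_k = 5*k/(3*(k + 3)).
Δs = 5/(k**2 + 7*k + 12), as required.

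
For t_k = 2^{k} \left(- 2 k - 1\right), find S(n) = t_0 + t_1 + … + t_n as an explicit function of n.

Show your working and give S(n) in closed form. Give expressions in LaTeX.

S(n) = 2^{n + 1} - 2^{n + 2} n - 3

t_(k+1)/t_k = 2*(2*k + 3)/(2*k + 1).
Normal form (A,B,C) = (2, 1, k + 1/2).
Key eq: (2)·f(k+1) = (1)·f(k) + (k + 1/2).
Degrees (0,0,1) ⇒ d ≤ 1.
Solving with deg f ≤ 1: f(k) = (2*k - 3)/2.
Certificate R = B(k−1)f/C = (2*k - 3)/(2*k + 1) gives s_k = 2**k*(3 - 2*k).
Verify: 2**k*(-2*k - 1) matches t_k.
Evaluate: s_(n+1) = 2**(n + 1)*(1 - 2*n); subtract s_(0) = 3 ⇒ S(n) = 2**(n + 1) - 2**(n + 2)*n - 3.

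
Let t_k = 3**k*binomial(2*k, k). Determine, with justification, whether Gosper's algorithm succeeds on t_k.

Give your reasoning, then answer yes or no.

No — key equation has no polynomial f.

Compute t_(k+1)/t_k: get 6*(2*k + 1)/(k + 1).
Factor: A=12*k + 6; B=k + 1; C=1.
Need (12*k + 6)·f(k+1) − (k)·f(k) = 1.
Bound: deg f ≤ -1.
Bound -1 < 0, so the key equation has no polynomial solution.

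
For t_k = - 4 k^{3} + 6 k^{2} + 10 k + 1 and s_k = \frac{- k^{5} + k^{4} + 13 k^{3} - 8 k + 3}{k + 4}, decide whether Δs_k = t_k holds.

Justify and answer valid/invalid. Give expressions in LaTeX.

s_(k+1) = (-8*k - (k + 1)**5 + (k + 1)**4 + 13*(k + 1)**3 - 5)/(k + 5)
s_(k+1) − s_k = (-4*k**5 - 27*k**4 - 2*k**3 + 178*k**2 + 165*k + 17)/(k**2 + 9*k + 20)
(s_(k+1) − s_k) − t_k = (3*k**4 + 14*k**3 - 33*k**2 - 44*k - 3)/(k**2 + 9*k + 20)

Invalid: residual \frac{3 k^{4} + 14 k^{3} - 33 k^{2} - 44 k - 3}{k^{2} + 9 k + 20} ≠ 0.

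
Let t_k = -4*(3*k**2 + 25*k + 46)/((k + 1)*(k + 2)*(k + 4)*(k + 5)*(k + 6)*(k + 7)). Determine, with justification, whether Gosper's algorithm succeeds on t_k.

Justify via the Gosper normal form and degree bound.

Yes. s_k = k*(-k**2 - 11*k - 34)/(6*(k**3 + 11*k**2 + 34*k + 24)).

t_(k+1)/t_k = (k + 1)*(k + 4)*(25*k + 3*(k + 1)**2 + 71)/((k + 3)*(k + 8)*(3*k**2 + 25*k + 46)).
Gosper form: A/B · C(k+1)/C(k) with A=k + 1, B=k + 8, C=k**3 + 34*k**2/3 + 121*k/3 + 46.
Key eq: (k + 1)·f(k+1) = (k + 7)·f(k) + (k**3 + 34*k**2/3 + 121*k/3 + 46).
Bound: deg f ≤ 6.
Match coefficients ⇒ f(k) = k*(k + 2)*(k + 3)*(k + 5)*(k**2 + 11*k + 34)/72.
Certificate R = B(k−1)f/C = k*(k + 2)*(k + 5)*(k + 7)*(k**2 + 11*k + 34)/(24*(3*k**2 + 25*k + 46)) gives s_k = k*(-k**2 - 11*k - 34)/(6*(k**3 + 11*k**2 + 34*k + 24)).
s_(k+1) − s_k = 4*(-3*k**2 - 25*k - 46)/(k**6 + 25*k**5 + 247*k**4 + 1219*k**3 + 3112*k**2 + 3796*k + 1680) = t_k.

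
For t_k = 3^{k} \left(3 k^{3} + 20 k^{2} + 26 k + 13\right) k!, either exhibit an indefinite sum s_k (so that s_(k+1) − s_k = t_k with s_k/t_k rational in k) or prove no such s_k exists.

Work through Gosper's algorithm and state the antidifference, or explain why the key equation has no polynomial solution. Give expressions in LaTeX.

Step 1: r(k) = 3*(3*k**4 + 32*k**3 + 104*k**2 + 137*k + 62)/(3*k**3 + 20*k**2 + 26*k + 13).
Normal form (A,B,C) = (3*k + 3, 1, k**3 + 20*k**2/3 + 26*k/3 + 13/3).
Key eq: (3*k + 3)·f(k+1) = (1)·f(k) + (k**3 + 20*k**2/3 + 26*k/3 + 13/3).
d = 2 from the (1,0,3) case.
Coefficient equations give f(k) = (k**2 + 4*k - 1)/3.
Get s_k = R·t_k = 3**k*(k**2 + 4*k - 1)*factorial(k) with R(k) = B(k−1)f(k)/C(k) = (k**2 + 4*k - 1)/(3*k**3 + 20*k**2 + 26*k + 13).
Check: Δs_k = 3**k*(3*k**3 + 20*k**2 + 26*k + 13)*factorial(k). ✓

s_k = 3^{k} \left(k^{2} + 4 k - 1\right) k!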